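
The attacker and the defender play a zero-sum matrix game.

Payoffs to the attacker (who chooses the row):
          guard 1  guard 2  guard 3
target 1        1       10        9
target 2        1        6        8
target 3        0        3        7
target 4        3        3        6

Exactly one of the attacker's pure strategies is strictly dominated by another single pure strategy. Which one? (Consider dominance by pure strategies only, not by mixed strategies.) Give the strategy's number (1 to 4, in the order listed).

Compare target 3 with target 1: 1 > 0, 10 > 3, 9 > 7.
So target 1 strictly dominates target 3 for the attacker; target 3 is strictly dominated.

3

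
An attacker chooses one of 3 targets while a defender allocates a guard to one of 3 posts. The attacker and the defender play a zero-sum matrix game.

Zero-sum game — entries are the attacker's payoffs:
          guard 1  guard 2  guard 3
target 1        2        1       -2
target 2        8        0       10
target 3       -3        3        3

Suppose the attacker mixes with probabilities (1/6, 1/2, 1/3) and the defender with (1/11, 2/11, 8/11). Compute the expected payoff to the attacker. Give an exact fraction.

51/11

Against (1/11, 2/11, 8/11), each row's expected payoff is target 1: -12/11; target 2: 8; target 3: 27/11.
Taking the (1/6, 1/2, 1/3)-weighted average: (1/6)·(-12/11) + (1/2)·(8) + (1/3)·(27/11) = 51/11.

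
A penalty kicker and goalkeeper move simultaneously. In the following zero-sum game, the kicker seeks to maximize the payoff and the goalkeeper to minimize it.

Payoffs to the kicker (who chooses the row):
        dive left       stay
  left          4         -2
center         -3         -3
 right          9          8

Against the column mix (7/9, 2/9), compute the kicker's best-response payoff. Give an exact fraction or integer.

left: (4)·(7/9) + (-2)·(2/9) = 8/3.
center: (-3)·(7/9) + (-3)·(2/9) = -3.
right: (9)·(7/9) + (8)·(2/9) = 79/9.
The best pure response is right with expected payoff 79/9.

79/9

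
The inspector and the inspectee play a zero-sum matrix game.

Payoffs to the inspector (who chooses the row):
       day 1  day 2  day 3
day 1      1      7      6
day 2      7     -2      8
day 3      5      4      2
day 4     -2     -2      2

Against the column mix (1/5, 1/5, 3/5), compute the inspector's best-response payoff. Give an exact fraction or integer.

29/5

day 1: (1)·(1/5) + (7)·(1/5) + (6)·(3/5) = 26/5.
day 2: (7)·(1/5) + (-2)·(1/5) + (8)·(3/5) = 29/5.
day 3: (5)·(1/5) + (4)·(1/5) + (2)·(3/5) = 3.
day 4: (-2)·(1/5) + (-2)·(1/5) + (2)·(3/5) = 2/5.
The best pure response is day 2 with expected payoff 29/5.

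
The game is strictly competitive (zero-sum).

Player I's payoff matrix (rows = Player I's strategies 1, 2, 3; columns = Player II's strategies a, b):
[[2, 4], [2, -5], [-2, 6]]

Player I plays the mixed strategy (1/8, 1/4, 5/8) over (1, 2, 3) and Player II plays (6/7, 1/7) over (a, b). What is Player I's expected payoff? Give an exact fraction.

0

Against (6/7, 1/7), each row's expected payoff is 1: 16/7; 2: 1; 3: -6/7.
Taking the (1/8, 1/4, 5/8)-weighted average: (1/8)·(16/7) + (1/4)·(1) + (5/8)·(-6/7) = 0.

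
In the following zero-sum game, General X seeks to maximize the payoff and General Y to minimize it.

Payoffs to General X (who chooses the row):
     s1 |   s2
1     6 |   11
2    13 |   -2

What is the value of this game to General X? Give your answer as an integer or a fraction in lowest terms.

31/4

Row minima are 6 and -2, so General X's maximin is 6; column maxima are 13 and 11, so General Y's minimax is 11. These differ, so the equilibrium is in mixed strategies.
Let General X play 1 with probability p. General Y is indifferent when 6p + 13(1−p) = 11p − 2(1−p), giving p = 3/4.
Let General Y play s1 with probability q. General X is indifferent when 6q + 11(1−q) = 13q − 2(1−q), giving q = 13/20.
The value is 6·(13/20) + (11)·(7/20) = 31/4.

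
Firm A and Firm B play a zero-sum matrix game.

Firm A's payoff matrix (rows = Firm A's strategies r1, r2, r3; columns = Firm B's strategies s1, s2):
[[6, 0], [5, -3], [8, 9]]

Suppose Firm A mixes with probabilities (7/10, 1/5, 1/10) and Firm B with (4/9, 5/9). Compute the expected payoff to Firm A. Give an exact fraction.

Against (4/9, 5/9), each row's expected payoff is r1: 8/3; r2: 5/9; r3: 77/9.
Taking the (7/10, 1/5, 1/10)-weighted average: (7/10)·(8/3) + (1/5)·(5/9) + (1/10)·(77/9) = 17/6.

17/6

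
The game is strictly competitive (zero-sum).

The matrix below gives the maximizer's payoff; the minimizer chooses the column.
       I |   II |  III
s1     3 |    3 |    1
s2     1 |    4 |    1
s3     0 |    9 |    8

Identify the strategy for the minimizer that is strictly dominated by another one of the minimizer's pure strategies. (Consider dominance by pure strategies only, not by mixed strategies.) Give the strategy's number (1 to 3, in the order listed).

2

The minimizer prefers columns that give the maximizer less. Compare II with III: 1 < 3, 1 < 4, 8 < 9.
So III strictly dominates II for the minimizer; II is strictly dominated.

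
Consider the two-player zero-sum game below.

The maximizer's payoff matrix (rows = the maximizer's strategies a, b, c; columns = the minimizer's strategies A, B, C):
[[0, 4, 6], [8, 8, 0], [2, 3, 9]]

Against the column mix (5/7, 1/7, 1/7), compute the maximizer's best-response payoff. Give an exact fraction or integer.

a: (0)·(5/7) + (4)·(1/7) + (6)·(1/7) = 10/7.
b: (8)·(5/7) + (8)·(1/7) + (0)·(1/7) = 48/7.
c: (2)·(5/7) + (3)·(1/7) + (9)·(1/7) = 22/7.
The best pure response is b with expected payoff 48/7.

48/7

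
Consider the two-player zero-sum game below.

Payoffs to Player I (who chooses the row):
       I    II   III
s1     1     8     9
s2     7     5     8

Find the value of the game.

17/3

Column III is strictly dominated by II for Player II (it gives Player I more in every row).
The remaining 2×2 game on (s1, s2) × (I, II) has no saddle point. Let Player I play s1 with probability p; indifference gives p + 7(1−p) = 8p + 5(1−p), so p = 2/9.
Similarly Player II's optimal q on I is 1/3, and the value is 1·(1/3) + (8)·(2/3) = 17/3.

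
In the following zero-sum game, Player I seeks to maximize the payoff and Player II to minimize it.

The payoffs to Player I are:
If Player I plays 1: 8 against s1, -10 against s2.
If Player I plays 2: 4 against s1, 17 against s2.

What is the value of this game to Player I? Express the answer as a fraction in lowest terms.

Row minima are -10 and 4, so Player I's maximin is 4; column maxima are 8 and 17, so Player II's minimax is 8. These differ, so the equilibrium is in mixed strategies.
Let Player I play 1 with probability p. Player II is indifferent when 8p + 4(1−p) = −10p + 17(1−p), giving p = 13/31.
Let Player II play s1 with probability q. Player I is indifferent when 8q − 10(1−q) = 4q + 17(1−q), giving q = 27/31.
The value is 8·(27/31) + (-10)·(4/31) = 176/31.

176/31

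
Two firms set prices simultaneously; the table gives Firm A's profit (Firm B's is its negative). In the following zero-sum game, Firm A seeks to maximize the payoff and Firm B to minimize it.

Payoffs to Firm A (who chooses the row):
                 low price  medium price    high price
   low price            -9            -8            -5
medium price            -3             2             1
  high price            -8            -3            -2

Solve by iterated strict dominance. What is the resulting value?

Row low price is strictly dominated by row medium price (-3>-9, 2>-8, 1>-5); eliminate low price.
Column medium price is strictly dominated by low price for Firm B (-3<2, -8<-3); eliminate medium price.
Column high price is strictly dominated by low price for Firm B (-3<1, -8<-2); eliminate high price.
Row high price is strictly dominated by row medium price (-3>-8); eliminate high price.
Only (medium price, low price) remains, with payoff -3.

-3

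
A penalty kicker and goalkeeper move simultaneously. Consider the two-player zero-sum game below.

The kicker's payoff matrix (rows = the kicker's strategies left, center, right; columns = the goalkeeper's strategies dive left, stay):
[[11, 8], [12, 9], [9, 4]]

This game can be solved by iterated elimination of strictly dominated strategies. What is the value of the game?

9

Column dive left is strictly dominated by stay for the goalkeeper (8<11, 9<12, 4<9); eliminate dive left.
Row left is strictly dominated by row center (9>8); eliminate left.
Row right is strictly dominated by row center (9>4); eliminate right.
Only (center, stay) remains, with payoff 9.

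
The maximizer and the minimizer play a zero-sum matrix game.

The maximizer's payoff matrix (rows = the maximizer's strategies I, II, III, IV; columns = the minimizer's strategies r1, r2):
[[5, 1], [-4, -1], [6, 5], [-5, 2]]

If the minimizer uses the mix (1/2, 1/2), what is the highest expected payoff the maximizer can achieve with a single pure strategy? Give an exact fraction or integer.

I: (5)·(1/2) + (1)·(1/2) = 3.
II: (-4)·(1/2) + (-1)·(1/2) = -5/2.
III: (6)·(1/2) + (5)·(1/2) = 11/2.
IV: (-5)·(1/2) + (2)·(1/2) = -3/2.
The best pure response is III with expected payoff 11/2.

11/2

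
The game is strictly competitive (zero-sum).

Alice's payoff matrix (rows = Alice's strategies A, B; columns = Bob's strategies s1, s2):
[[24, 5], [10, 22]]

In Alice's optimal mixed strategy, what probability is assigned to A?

Row minima are 5 and 10, so Alice's maximin is 10; column maxima are 24 and 22, so Bob's minimax is 22. These differ, so the equilibrium is in mixed strategies.
Let Alice play A with probability p. Bob is indifferent when 24p + 10(1−p) = 5p + 22(1−p), giving p = 12/31.

12/31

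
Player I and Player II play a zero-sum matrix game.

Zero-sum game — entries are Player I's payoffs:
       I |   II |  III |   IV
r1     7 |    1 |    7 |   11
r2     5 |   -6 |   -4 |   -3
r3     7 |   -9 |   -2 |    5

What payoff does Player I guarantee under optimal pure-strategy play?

1

Row minima: 1, -6, -9 → Player I's maximin is 1.
Column maxima: 7, 1, 7, 11 → Player II's minimax is 1.
They coincide at (r1, II), so the value is 1.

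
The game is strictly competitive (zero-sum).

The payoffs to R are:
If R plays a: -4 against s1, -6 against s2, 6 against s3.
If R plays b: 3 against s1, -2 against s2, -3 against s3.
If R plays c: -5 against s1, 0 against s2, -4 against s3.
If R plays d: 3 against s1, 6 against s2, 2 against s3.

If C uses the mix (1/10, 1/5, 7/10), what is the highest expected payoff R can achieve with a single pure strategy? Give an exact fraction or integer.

29/10

a: (-4)·(1/10) + (-6)·(1/5) + (6)·(7/10) = 13/5.
b: (3)·(1/10) + (-2)·(1/5) + (-3)·(7/10) = -11/5.
c: (-5)·(1/10) + (0)·(1/5) + (-4)·(7/10) = -33/10.
d: (3)·(1/10) + (6)·(1/5) + (2)·(7/10) = 29/10.
The best pure response is d with expected payoff 29/10.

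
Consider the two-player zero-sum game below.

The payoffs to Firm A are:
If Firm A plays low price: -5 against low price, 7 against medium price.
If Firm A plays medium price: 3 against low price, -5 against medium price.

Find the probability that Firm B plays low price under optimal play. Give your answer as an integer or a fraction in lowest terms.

Row minima are -5 and -5, so Firm A's maximin is -5; column maxima are 3 and 7, so Firm B's minimax is 3. These differ, so the equilibrium is in mixed strategies.
Let Firm B play low price with probability q. Firm A is indifferent when −5q + 7(1−q) = 3q − 5(1−q), giving q = 3/5.

3/5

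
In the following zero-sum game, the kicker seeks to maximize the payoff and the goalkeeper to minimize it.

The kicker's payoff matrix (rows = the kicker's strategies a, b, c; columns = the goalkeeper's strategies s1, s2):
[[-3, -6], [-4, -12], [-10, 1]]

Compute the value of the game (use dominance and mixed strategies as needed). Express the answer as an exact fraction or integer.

Row b is strictly dominated by row a, so the kicker never plays it.
The remaining 2×2 game on (a, c) × (s1, s2) has no saddle point. Let the kicker play a with probability p; indifference gives −3p − 10(1−p) = −6p + (1−p), so p = 11/14.
Similarly the goalkeeper's optimal q on s1 is 1/2, and the value is -3·(1/2) + (-6)·(1/2) = -9/2.

-9/2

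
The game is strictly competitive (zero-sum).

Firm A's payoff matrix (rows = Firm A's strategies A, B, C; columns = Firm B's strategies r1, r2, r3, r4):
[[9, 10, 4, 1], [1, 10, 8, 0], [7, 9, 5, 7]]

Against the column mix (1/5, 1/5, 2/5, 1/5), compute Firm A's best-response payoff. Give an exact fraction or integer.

A: (9)·(1/5) + (10)·(1/5) + (4)·(2/5) + (1)·(1/5) = 28/5.
B: (1)·(1/5) + (10)·(1/5) + (8)·(2/5) + (0)·(1/5) = 27/5.
C: (7)·(1/5) + (9)·(1/5) + (5)·(2/5) + (7)·(1/5) = 33/5.
The best pure response is C with expected payoff 33/5.

33/5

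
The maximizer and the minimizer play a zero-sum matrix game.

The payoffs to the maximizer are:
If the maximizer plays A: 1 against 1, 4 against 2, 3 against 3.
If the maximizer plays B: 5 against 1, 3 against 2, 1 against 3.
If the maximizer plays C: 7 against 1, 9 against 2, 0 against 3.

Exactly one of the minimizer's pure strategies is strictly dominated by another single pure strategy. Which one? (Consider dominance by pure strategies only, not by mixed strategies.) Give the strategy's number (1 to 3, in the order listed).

2

The minimizer prefers columns that give the maximizer less. Compare 2 with 3: 3 < 4, 1 < 3, 0 < 9.
So 3 strictly dominates 2 for the minimizer; 2 is strictly dominated.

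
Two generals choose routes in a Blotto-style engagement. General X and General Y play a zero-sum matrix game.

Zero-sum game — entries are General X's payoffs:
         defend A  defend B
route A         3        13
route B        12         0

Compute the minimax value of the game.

78/11

Row minima are 3 and 0, so General X's maximin is 3; column maxima are 12 and 13, so General Y's minimax is 12. These differ, so the equilibrium is in mixed strategies.
Let General X play route A with probability p. General Y is indifferent when 3p + 12(1−p) = 13p, giving p = 6/11.
Let General Y play defend A with probability q. General X is indifferent when 3q + 13(1−q) = 12q, giving q = 13/22.
The value is 3·(13/22) + (13)·(9/22) = 78/11.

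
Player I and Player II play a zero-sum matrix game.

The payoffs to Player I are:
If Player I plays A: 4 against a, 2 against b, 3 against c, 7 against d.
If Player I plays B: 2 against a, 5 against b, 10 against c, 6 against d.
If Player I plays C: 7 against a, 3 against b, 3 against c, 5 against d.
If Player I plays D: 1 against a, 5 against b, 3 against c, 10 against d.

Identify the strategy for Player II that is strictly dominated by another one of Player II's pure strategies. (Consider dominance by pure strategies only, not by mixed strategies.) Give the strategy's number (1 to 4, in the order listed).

Player II prefers columns that give Player I less. Compare d with b: 2 < 7, 5 < 6, 3 < 5, 5 < 10.
So b strictly dominates d for Player II; d is strictly dominated.

4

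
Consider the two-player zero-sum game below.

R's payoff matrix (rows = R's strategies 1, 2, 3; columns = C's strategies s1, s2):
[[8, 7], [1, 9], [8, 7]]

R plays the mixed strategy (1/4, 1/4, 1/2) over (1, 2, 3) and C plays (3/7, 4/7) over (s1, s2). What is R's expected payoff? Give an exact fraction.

Against (3/7, 4/7), each row's expected payoff is 1: 52/7; 2: 39/7; 3: 52/7.
Taking the (1/4, 1/4, 1/2)-weighted average: (1/4)·(52/7) + (1/4)·(39/7) + (1/2)·(52/7) = 195/28.

195/28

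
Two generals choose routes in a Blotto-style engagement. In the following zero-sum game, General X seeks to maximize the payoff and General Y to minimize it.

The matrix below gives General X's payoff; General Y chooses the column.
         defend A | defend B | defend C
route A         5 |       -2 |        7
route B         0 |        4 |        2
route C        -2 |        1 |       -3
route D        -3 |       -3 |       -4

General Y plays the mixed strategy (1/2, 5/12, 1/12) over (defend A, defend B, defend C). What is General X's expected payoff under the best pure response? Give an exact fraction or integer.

9/4

route A: (5)·(1/2) + (-2)·(5/12) + (7)·(1/12) = 9/4.
route B: (0)·(1/2) + (4)·(5/12) + (2)·(1/12) = 11/6.
route C: (-2)·(1/2) + (1)·(5/12) + (-3)·(1/12) = -5/6.
route D: (-3)·(1/2) + (-3)·(5/12) + (-4)·(1/12) = -37/12.
The best pure response is route A with expected payoff 9/4.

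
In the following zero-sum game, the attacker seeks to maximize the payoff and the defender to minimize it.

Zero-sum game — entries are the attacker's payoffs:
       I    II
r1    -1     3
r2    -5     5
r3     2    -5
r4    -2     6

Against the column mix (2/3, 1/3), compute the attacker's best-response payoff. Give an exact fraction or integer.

2/3

r1: (-1)·(2/3) + (3)·(1/3) = 1/3.
r2: (-5)·(2/3) + (5)·(1/3) = -5/3.
r3: (2)·(2/3) + (-5)·(1/3) = -1/3.
r4: (-2)·(2/3) + (6)·(1/3) = 2/3.
The best pure response is r4 with expected payoff 2/3.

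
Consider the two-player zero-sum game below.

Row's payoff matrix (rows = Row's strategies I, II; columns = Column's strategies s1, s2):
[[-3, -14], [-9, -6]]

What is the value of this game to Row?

Row minima are -14 and -9, so Row's maximin is -9; column maxima are -3 and -6, so Column's minimax is -6. These differ, so the equilibrium is in mixed strategies.
Let Row play I with probability p. Column is indifferent when −3p − 9(1−p) = −14p − 6(1−p), giving p = 3/14.
Let Column play s1 with probability q. Row is indifferent when −3q − 14(1−q) = −9q − 6(1−q), giving q = 4/7.
The value is -3·(4/7) + (-14)·(3/7) = -54/7.

-54/7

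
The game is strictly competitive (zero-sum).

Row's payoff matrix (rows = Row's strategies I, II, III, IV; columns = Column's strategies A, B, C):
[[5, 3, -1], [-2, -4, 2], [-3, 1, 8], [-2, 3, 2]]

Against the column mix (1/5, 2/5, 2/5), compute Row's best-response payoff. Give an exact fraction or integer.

3

I: (5)·(1/5) + (3)·(2/5) + (-1)·(2/5) = 9/5.
II: (-2)·(1/5) + (-4)·(2/5) + (2)·(2/5) = -6/5.
III: (-3)·(1/5) + (1)·(2/5) + (8)·(2/5) = 3.
IV: (-2)·(1/5) + (3)·(2/5) + (2)·(2/5) = 8/5.
The best pure response is III with expected payoff 3.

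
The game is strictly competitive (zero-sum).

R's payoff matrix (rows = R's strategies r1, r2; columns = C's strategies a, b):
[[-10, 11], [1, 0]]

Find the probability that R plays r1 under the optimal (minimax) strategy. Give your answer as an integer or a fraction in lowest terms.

1/22

Row minima are -10 and 0, so R's maximin is 0; column maxima are 1 and 11, so C's minimax is 1. These differ, so the equilibrium is in mixed strategies.
Let R play r1 with probability p. C is indifferent when −10p + (1−p) = 11p, giving p = 1/22.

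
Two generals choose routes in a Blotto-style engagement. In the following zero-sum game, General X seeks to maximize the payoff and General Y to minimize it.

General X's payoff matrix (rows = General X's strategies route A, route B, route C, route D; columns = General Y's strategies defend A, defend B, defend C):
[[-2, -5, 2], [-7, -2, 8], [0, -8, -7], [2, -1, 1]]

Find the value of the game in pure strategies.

-1

Row minima: -5, -7, -8, -1 → General X's maximin is -1.
Column maxima: 2, -1, 8 → General Y's minimax is -1.
They coincide at (route D, defend B), so the value is -1.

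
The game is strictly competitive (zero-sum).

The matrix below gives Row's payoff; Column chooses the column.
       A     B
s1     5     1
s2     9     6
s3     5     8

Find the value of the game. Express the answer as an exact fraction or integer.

7

Row s1 is strictly dominated by row s2, so Row never plays it.
The remaining 2×2 game on (s2, s3) × (A, B) has no saddle point. Let Row play s2 with probability p; indifference gives 9p + 5(1−p) = 6p + 8(1−p), so p = 1/2.
Similarly Column's optimal q on A is 1/3, and the value is 9·(1/3) + (6)·(2/3) = 7.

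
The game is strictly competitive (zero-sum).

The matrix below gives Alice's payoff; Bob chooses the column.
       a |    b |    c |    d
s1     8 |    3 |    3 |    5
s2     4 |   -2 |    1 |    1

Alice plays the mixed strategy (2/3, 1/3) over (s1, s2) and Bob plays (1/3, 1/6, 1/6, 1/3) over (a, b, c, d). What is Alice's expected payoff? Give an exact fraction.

73/18

Against (1/3, 1/6, 1/6, 1/3), each row's expected payoff is s1: 16/3; s2: 3/2.
Taking the (2/3, 1/3)-weighted average: (2/3)·(16/3) + (1/3)·(3/2) = 73/18.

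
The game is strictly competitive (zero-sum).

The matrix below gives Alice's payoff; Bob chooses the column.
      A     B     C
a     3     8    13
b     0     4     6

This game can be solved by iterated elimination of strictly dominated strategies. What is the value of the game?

3

Row b is strictly dominated by row a (3>0, 8>4, 13>6); eliminate b.
Column B is strictly dominated by A for Bob (3<8); eliminate B.
Column C is strictly dominated by A for Bob (3<13); eliminate C.
Only (a, A) remains, with payoff 3.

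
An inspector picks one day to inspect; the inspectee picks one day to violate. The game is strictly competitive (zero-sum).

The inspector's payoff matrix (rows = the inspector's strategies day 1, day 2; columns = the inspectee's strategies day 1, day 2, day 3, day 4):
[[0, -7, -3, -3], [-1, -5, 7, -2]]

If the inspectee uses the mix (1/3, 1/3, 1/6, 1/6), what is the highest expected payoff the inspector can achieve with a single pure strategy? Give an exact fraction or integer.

day 1: (0)·(1/3) + (-7)·(1/3) + (-3)·(1/6) + (-3)·(1/6) = -10/3.
day 2: (-1)·(1/3) + (-5)·(1/3) + (7)·(1/6) + (-2)·(1/6) = -7/6.
The best pure response is day 2 with expected payoff -7/6.

-7/6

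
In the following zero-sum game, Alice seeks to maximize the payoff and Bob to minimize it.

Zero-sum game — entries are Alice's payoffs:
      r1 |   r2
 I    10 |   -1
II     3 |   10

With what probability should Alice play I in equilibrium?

Row minima are -1 and 3, so Alice's maximin is 3; column maxima are 10 and 10, so Bob's minimax is 10. These differ, so the equilibrium is in mixed strategies.
Let Alice play I with probability p. Bob is indifferent when 10p + 3(1−p) = −p + 10(1−p), giving p = 7/18.

7/18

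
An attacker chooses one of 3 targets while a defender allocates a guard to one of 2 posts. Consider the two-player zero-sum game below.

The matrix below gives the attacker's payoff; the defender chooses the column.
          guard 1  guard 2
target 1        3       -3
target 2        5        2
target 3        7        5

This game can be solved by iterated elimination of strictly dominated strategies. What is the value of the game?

Column guard 1 is strictly dominated by guard 2 for the defender (-3<3, 2<5, 5<7); eliminate guard 1.
Row target 1 is strictly dominated by row target 2 (2>-3); eliminate target 1.
Row target 2 is strictly dominated by row target 3 (5>2); eliminate target 2.
Only (target 3, guard 2) remains, with payoff 5.

5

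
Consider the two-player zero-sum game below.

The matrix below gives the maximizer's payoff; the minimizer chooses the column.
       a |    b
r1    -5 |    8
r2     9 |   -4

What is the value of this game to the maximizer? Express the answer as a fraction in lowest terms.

2

Row minima are -5 and -4, so the maximizer's maximin is -4; column maxima are 9 and 8, so the minimizer's minimax is 8. These differ, so the equilibrium is in mixed strategies.
Let the maximizer play r1 with probability p. The minimizer is indifferent when −5p + 9(1−p) = 8p − 4(1−p), giving p = 1/2.
Let the minimizer play a with probability q. The maximizer is indifferent when −5q + 8(1−q) = 9q − 4(1−q), giving q = 6/13.
The value is -5·(6/13) + (8)·(7/13) = 2.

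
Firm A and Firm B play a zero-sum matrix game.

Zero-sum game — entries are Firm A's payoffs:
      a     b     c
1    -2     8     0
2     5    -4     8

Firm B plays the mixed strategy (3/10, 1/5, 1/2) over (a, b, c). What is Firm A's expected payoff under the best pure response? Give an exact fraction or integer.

1: (-2)·(3/10) + (8)·(1/5) + (0)·(1/2) = 1.
2: (5)·(3/10) + (-4)·(1/5) + (8)·(1/2) = 47/10.
The best pure response is 2 with expected payoff 47/10.

47/10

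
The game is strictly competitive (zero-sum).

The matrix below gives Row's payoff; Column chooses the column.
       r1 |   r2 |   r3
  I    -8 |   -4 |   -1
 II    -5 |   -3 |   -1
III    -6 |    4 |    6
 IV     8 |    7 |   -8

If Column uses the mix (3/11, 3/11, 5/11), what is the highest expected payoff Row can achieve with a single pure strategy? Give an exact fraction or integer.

I: (-8)·(3/11) + (-4)·(3/11) + (-1)·(5/11) = -41/11.
II: (-5)·(3/11) + (-3)·(3/11) + (-1)·(5/11) = -29/11.
III: (-6)·(3/11) + (4)·(3/11) + (6)·(5/11) = 24/11.
IV: (8)·(3/11) + (7)·(3/11) + (-8)·(5/11) = 5/11.
The best pure response is III with expected payoff 24/11.

24/11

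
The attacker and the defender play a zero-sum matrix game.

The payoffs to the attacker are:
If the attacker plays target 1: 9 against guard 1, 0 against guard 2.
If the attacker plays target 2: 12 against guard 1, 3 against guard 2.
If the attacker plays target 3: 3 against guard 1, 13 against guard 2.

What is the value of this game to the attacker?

Row target 1 is strictly dominated by row target 2, so the attacker never plays it.
The remaining 2×2 game on (target 2, target 3) × (guard 1, guard 2) has no saddle point. Let the attacker play target 2 with probability p; indifference gives 12p + 3(1−p) = 3p + 13(1−p), so p = 10/19.
Similarly the defender's optimal q on guard 1 is 10/19, and the value is 12·(10/19) + (3)·(9/19) = 147/19.

147/19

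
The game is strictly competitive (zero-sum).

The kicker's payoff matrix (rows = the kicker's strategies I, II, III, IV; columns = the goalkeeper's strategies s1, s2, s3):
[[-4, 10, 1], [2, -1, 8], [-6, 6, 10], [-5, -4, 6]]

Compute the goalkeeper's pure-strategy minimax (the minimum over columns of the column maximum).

The worst case (largest entry) in each column is s1: 2, s2: 10, s3: 10.
The best (smallest) of these is 2.

2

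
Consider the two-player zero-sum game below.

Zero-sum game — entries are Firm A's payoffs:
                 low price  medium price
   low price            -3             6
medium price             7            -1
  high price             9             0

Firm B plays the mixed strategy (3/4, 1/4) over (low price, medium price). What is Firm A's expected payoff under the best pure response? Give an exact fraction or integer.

low price: (-3)·(3/4) + (6)·(1/4) = -3/4.
medium price: (7)·(3/4) + (-1)·(1/4) = 5.
high price: (9)·(3/4) + (0)·(1/4) = 27/4.
The best pure response is high price with expected payoff 27/4.

27/4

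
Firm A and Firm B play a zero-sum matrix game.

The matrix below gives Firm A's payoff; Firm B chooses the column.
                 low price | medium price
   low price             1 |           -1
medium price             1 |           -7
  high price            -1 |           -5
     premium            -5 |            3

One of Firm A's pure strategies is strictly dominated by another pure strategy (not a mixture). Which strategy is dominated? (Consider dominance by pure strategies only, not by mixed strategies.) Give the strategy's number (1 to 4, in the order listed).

3

Compare high price with low price: 1 > -1, -1 > -5.
So low price strictly dominates high price for Firm A; high price is strictly dominated.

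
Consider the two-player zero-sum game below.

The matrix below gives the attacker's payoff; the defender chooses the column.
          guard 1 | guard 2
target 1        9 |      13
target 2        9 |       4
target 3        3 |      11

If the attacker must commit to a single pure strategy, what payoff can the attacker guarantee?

9

The worst-case payoff for each row is target 1: 9, target 2: 4, target 3: 3.
The best of these is 9.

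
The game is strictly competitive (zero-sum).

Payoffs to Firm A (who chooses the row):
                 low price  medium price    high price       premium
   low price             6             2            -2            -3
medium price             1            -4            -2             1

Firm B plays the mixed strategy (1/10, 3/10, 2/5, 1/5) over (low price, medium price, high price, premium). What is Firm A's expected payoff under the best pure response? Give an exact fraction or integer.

-1/5

low price: (6)·(1/10) + (2)·(3/10) + (-2)·(2/5) + (-3)·(1/5) = -1/5.
medium price: (1)·(1/10) + (-4)·(3/10) + (-2)·(2/5) + (1)·(1/5) = -17/10.
The best pure response is low price with expected payoff -1/5.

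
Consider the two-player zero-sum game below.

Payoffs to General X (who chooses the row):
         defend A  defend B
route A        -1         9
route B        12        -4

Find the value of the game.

Row minima are -1 and -4, so General X's maximin is -1; column maxima are 12 and 9, so General Y's minimax is 9. These differ, so the equilibrium is in mixed strategies.
Let General X play route A with probability p. General Y is indifferent when −p + 12(1−p) = 9p − 4(1−p), giving p = 8/13.
Let General Y play defend A with probability q. General X is indifferent when −q + 9(1−q) = 12q − 4(1−q), giving q = 1/2.
The value is -1·(1/2) + (9)·(1/2) = 4.

4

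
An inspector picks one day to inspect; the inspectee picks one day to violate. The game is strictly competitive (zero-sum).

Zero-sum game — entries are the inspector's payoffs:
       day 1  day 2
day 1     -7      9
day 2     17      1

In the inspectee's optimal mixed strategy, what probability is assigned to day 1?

1/4

Row minima are -7 and 1, so the inspector's maximin is 1; column maxima are 17 and 9, so the inspectee's minimax is 9. These differ, so the equilibrium is in mixed strategies.
Let the inspectee play day 1 with probability q. The inspector is indifferent when −7q + 9(1−q) = 17q + (1−q), giving q = 1/4.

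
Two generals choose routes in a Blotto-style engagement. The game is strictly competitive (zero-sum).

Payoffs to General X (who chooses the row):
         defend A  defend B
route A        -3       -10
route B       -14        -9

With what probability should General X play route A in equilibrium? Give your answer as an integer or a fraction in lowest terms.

5/12

Row minima are -10 and -14, so General X's maximin is -10; column maxima are -3 and -9, so General Y's minimax is -9. These differ, so the equilibrium is in mixed strategies.
Let General X play route A with probability p. General Y is indifferent when −3p − 14(1−p) = −10p − 9(1−p), giving p = 5/12.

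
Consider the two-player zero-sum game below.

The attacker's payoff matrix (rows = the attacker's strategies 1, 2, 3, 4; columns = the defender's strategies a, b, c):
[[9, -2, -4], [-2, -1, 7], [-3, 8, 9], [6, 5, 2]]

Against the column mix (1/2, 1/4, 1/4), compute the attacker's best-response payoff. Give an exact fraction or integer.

19/4

1: (9)·(1/2) + (-2)·(1/4) + (-4)·(1/4) = 3.
2: (-2)·(1/2) + (-1)·(1/4) + (7)·(1/4) = 1/2.
3: (-3)·(1/2) + (8)·(1/4) + (9)·(1/4) = 11/4.
4: (6)·(1/2) + (5)·(1/4) + (2)·(1/4) = 19/4.
The best pure response is 4 with expected payoff 19/4.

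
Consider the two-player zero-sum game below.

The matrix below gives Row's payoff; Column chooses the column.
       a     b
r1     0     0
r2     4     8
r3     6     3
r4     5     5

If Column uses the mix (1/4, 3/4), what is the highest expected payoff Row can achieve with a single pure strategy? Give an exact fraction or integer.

r1: (0)·(1/4) + (0)·(3/4) = 0.
r2: (4)·(1/4) + (8)·(3/4) = 7.
r3: (6)·(1/4) + (3)·(3/4) = 15/4.
r4: (5)·(1/4) + (5)·(3/4) = 5.
The best pure response is r2 with expected payoff 7.

7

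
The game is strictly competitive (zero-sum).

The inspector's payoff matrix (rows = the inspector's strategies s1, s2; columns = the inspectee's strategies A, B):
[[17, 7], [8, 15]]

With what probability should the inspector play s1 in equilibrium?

Row minima are 7 and 8, so the inspector's maximin is 8; column maxima are 17 and 15, so the inspectee's minimax is 15. These differ, so the equilibrium is in mixed strategies.
Let the inspector play s1 with probability p. The inspectee is indifferent when 17p + 8(1−p) = 7p + 15(1−p), giving p = 7/17.

7/17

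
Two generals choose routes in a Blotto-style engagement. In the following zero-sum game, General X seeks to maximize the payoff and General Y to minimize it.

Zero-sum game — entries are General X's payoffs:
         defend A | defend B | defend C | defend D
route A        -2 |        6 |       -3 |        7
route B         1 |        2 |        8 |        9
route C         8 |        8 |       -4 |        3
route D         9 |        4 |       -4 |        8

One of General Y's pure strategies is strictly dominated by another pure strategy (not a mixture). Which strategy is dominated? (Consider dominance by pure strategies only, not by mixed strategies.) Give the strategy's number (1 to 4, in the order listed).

4

General Y prefers columns that give General X less. Compare defend D with defend C: -3 < 7, 8 < 9, -4 < 3, -4 < 8.
So defend C strictly dominates defend D for General Y; defend D is strictly dominated.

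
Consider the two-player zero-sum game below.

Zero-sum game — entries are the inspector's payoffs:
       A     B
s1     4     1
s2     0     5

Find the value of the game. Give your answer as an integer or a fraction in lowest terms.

Row minima are 1 and 0, so the inspector's maximin is 1; column maxima are 4 and 5, so the inspectee's minimax is 4. These differ, so the equilibrium is in mixed strategies.
Let the inspector play s1 with probability p. The inspectee is indifferent when 4p = p + 5(1−p), giving p = 5/8.
Let the inspectee play A with probability q. The inspector is indifferent when 4q + (1−q) = 5(1−q), giving q = 1/2.
The value is 4·(1/2) + (1)·(1/2) = 5/2.

5/2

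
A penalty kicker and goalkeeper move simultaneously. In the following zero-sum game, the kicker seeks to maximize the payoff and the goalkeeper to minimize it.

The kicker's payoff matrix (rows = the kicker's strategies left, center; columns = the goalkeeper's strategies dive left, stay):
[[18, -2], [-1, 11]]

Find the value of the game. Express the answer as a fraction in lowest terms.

Row minima are -2 and -1, so the kicker's maximin is -1; column maxima are 18 and 11, so the goalkeeper's minimax is 11. These differ, so the equilibrium is in mixed strategies.
Let the kicker play left with probability p. The goalkeeper is indifferent when 18p − (1−p) = −2p + 11(1−p), giving p = 3/8.
Let the goalkeeper play dive left with probability q. The kicker is indifferent when 18q − 2(1−q) = −q + 11(1−q), giving q = 13/32.
The value is 18·(13/32) + (-2)·(19/32) = 49/8.

49/8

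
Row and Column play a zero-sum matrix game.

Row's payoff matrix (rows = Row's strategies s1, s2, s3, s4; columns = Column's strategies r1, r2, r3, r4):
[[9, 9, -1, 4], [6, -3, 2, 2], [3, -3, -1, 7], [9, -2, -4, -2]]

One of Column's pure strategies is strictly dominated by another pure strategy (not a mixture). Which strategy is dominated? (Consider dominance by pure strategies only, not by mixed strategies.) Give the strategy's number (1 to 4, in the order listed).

1

Column prefers columns that give Row less. Compare r1 with r3: -1 < 9, 2 < 6, -1 < 3, -4 < 9.
So r3 strictly dominates r1 for Column; r1 is strictly dominated.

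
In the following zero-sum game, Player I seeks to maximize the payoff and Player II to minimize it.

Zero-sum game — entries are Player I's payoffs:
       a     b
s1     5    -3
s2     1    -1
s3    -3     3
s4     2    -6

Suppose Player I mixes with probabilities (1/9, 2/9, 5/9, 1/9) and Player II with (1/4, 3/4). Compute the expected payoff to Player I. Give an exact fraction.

1/6

Against (1/4, 3/4), each row's expected payoff is s1: -1; s2: -1/2; s3: 3/2; s4: -4.
Taking the (1/9, 2/9, 5/9, 1/9)-weighted average: (1/9)·(-1) + (2/9)·(-1/2) + (5/9)·(3/2) + (1/9)·(-4) = 1/6.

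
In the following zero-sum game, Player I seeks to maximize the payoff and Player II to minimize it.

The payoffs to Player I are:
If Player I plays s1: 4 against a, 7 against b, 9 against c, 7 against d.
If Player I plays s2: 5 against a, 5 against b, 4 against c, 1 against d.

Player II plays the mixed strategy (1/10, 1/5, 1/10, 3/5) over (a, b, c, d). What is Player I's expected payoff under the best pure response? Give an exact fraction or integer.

s1: (4)·(1/10) + (7)·(1/5) + (9)·(1/10) + (7)·(3/5) = 69/10.
s2: (5)·(1/10) + (5)·(1/5) + (4)·(1/10) + (1)·(3/5) = 5/2.
The best pure response is s1 with expected payoff 69/10.

69/10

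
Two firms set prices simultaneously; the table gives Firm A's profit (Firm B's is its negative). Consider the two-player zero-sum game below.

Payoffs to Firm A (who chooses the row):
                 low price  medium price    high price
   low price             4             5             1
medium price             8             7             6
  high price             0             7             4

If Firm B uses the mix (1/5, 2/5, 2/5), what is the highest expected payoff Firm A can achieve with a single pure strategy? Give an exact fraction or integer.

low price: (4)·(1/5) + (5)·(2/5) + (1)·(2/5) = 16/5.
medium price: (8)·(1/5) + (7)·(2/5) + (6)·(2/5) = 34/5.
high price: (0)·(1/5) + (7)·(2/5) + (4)·(2/5) = 22/5.
The best pure response is medium price with expected payoff 34/5.

34/5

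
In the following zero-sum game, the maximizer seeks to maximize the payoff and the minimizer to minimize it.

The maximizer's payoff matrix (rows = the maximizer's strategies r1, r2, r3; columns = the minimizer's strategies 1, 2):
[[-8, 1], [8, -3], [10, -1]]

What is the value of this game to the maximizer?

Row r2 is strictly dominated by row r3, so the maximizer never plays it.
The remaining 2×2 game on (r1, r3) × (1, 2) has no saddle point. Let the maximizer play r1 with probability p; indifference gives −8p + 10(1−p) = p − (1−p), so p = 11/20.
Similarly the minimizer's optimal q on 1 is 1/10, and the value is -8·(1/10) + (1)·(9/10) = 1/10.

1/10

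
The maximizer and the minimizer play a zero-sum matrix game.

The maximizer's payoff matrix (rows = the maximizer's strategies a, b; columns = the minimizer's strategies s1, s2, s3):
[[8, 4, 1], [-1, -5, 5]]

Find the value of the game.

Column s1 is strictly dominated by s2 for the minimizer (it gives the maximizer more in every row).
The remaining 2×2 game on (a, b) × (s2, s3) has no saddle point. Let the maximizer play a with probability p; indifference gives 4p − 5(1−p) = p + 5(1−p), so p = 10/13.
Similarly the minimizer's optimal q on s2 is 4/13, and the value is 4·(4/13) + (1)·(9/13) = 25/13.

25/13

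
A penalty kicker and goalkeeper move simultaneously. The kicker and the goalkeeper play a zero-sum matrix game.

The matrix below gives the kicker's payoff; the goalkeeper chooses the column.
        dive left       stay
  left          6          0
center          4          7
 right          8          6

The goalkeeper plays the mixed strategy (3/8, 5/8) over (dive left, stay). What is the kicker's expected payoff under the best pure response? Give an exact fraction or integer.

left: (6)·(3/8) + (0)·(5/8) = 9/4.
center: (4)·(3/8) + (7)·(5/8) = 47/8.
right: (8)·(3/8) + (6)·(5/8) = 27/4.
The best pure response is right with expected payoff 27/4.

27/4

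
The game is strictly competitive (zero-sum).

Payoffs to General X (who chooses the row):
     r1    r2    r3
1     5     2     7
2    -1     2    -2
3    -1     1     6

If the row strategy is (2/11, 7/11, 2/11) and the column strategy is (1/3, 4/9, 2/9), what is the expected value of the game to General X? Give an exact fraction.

107/99

Against (1/3, 4/9, 2/9), each row's expected payoff is 1: 37/9; 2: 1/9; 3: 13/9.
Taking the (2/11, 7/11, 2/11)-weighted average: (2/11)·(37/9) + (7/11)·(1/9) + (2/11)·(13/9) = 107/99.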